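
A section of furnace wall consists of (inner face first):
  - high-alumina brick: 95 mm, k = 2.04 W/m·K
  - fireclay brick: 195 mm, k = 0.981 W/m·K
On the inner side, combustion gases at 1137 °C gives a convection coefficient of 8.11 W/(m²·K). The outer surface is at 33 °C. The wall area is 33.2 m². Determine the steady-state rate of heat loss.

Q ≈ 99400 W

Model the wall as resistances in series:
R_inner film = 1/(h_i·A) = 1/(8.11×33.2) = 0.003714 K/W
R_high-alumina brick = L/(kA) = 0.095/(2.04×33.2) = 0.001403 K/W
R_fireclay brick = L/(kA) = 0.195/(0.981×33.2) = 0.005987 K/W
R_total = 0.0111 K/W
Q = ΔT / R_total = 1104 / 0.0111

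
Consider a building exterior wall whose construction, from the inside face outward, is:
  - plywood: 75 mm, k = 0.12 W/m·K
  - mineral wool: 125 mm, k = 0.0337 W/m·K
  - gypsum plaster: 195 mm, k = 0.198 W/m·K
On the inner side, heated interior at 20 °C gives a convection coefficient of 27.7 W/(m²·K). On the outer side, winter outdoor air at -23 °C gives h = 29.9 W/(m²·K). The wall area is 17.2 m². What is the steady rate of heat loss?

Treating each layer as a thermal resistance in series:
R_inner film = 1/(h_i·A) = 1/(27.7×17.2) = 0.002099 K/W
R_plywood = L/(kA) = 0.075/(0.12×17.2) = 0.03634 K/W
R_mineral wool = L/(kA) = 0.125/(0.0337×17.2) = 0.2157 K/W
R_gypsum plaster = L/(kA) = 0.195/(0.198×17.2) = 0.05726 K/W
R_outer film = 1/(h_o·A) = 1/(29.9×17.2) = 0.001944 K/W
R_total = 0.3133 K/W
Q = ΔT / R_total = 43 / 0.3133

Q ≈ 137 W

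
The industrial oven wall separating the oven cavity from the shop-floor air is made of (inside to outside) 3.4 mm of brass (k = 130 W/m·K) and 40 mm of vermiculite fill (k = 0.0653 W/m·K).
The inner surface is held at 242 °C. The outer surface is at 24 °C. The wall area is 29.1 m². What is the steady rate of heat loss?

Model the wall as resistances in series:
R_brass = L/(kA) = 0.0034/(130×29.1) = 8.988×10^-7 K/W
R_vermiculite fill = L/(kA) = 0.04/(0.0653×29.1) = 0.02105 K/W
R_total = 0.02105 K/W
Q = ΔT / R_total = 218 / 0.02105

Q ≈ 10400 W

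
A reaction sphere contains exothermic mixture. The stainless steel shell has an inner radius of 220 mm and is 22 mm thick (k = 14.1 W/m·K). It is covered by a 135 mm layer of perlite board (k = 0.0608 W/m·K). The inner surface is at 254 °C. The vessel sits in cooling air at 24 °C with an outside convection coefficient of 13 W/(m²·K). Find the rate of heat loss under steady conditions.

Each spherical layer contributes R = (1/r_i − 1/r_o)/(4πk):
R_stainless steel shell = (1/0.22 − 1/0.242)/(4π×14.1) = 0.002332 K/W
R_perlite board = (1/0.242 − 1/0.377)/(4π×0.0608) = 1.937 K/W
R_outer film = 1/(h·4πr_o²) = 1/(13×4π×0.377²) = 0.04307 K/W
R_total = 1.982 K/W
Q = ΔT/R_total = 230/1.982

Q ≈ 116 W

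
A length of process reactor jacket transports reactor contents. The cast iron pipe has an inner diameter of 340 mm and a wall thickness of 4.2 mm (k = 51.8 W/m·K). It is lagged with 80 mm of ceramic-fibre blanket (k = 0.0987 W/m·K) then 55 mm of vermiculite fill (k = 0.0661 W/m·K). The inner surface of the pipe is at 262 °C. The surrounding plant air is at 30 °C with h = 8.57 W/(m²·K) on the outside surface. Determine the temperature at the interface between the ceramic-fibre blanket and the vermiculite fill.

Per-layer cylindrical resistances, series-summed:
R_cast iron pipe wall = ln(174.2/170)/(2π×51.8×1) = 7.499×10^-5 K/W
R_ceramic-fibre blanket = ln(254.2/174.2)/(2π×0.0987×1) = 0.6094 K/W
R_vermiculite fill = ln(309.2/254.2)/(2π×0.0661×1) = 0.4716 K/W
R_outer film = 1/(h_o·2πr_oL) = 1/(8.57×2π×0.3092×1) = 0.06006 K/W
R_total = 1.141 K/W
Q = ΔT/R_total = 232/1.141
Q = 203 W/m
T_interface = T_inner − Q·ΣR(inner→interface) = 262 − 203×0.6095

T ≈ 138 °C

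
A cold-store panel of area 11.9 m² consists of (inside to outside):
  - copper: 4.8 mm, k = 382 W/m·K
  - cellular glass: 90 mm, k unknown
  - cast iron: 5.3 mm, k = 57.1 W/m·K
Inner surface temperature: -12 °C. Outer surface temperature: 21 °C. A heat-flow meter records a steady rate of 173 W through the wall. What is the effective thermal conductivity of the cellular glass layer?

Treating each layer as a thermal resistance in series:
R_copper = L/(kA) = 0.0048/(382×11.9) = 1.056×10^-6 K/W
R_cast iron = L/(kA) = 0.0053/(57.1×11.9) = 7.8×10^-6 K/W
Sum of known resistances R_other = 8.856×10^-6 K/W
Total R = ΔT/Q = 33/173 = 0.1908 K/W
R_cellular glass = R_total − R_other = 0.1907 K/W
k = L/(R·A) = 0.09/(0.1907×11.9)

k ≈ 0.0397 W/(m·K)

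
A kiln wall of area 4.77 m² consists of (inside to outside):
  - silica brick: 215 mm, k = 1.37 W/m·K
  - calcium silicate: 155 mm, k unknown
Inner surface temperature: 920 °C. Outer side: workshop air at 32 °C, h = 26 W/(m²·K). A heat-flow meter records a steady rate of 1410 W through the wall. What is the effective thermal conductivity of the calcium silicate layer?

k ≈ 0.0552 W/(m·K)

Treating each layer as a thermal resistance in series:
R_silica brick = L/(kA) = 0.215/(1.37×4.77) = 0.0329 K/W
R_outer film = 1/(h_o·A) = 1/(26×4.77) = 0.008063 K/W
Sum of known resistances R_other = 0.04096 K/W
Total R = ΔT/Q = 888/1410 = 0.6298 K/W
R_calcium silicate = R_total − R_other = 0.5888 K/W
k = L/(R·A) = 0.155/(0.5888×4.77)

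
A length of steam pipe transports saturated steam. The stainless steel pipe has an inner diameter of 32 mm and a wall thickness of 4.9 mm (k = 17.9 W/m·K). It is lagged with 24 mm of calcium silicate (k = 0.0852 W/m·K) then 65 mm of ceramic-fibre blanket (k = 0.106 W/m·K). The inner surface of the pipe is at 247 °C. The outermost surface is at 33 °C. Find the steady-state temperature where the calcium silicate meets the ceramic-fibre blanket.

Radial resistances (cylindrical: R_cond = ln(r_o/r_i)/(2πkL), R_conv = 1/(h·2πrL)):
R_stainless steel pipe wall = ln(20.9/16)/(2π×17.9×1) = 0.002375 K/W
R_calcium silicate = ln(44.9/20.9)/(2π×0.0852×1) = 1.428 K/W
R_ceramic-fibre blanket = ln(109.9/44.9)/(2π×0.106×1) = 1.344 K/W
R_total = 2.775 K/W
Q = ΔT/R_total = 214/2.775
Q = 77.1 W/m
T_interface = T_inner − Q·ΣR(inner→interface) = 247 − 77.1×1.431

T ≈ 137 °C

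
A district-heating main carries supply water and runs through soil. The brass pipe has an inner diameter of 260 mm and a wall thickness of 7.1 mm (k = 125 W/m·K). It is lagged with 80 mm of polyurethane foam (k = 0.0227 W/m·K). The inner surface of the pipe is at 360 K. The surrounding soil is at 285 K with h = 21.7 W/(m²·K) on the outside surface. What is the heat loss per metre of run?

q′ ≈ 23 W/m

Per-layer cylindrical resistances, series-summed:
R_brass pipe wall = ln(137.1/130)/(2π×125×1) = 6.771×10^-5 K/W
R_polyurethane foam = ln(217.1/137.1)/(2π×0.0227×1) = 3.223 K/W
R_outer film = 1/(h_o·2πr_oL) = 1/(21.7×2π×0.2171×1) = 0.03378 K/W
R_total = 3.257 K/W
Q = ΔT/R_total = 75/3.257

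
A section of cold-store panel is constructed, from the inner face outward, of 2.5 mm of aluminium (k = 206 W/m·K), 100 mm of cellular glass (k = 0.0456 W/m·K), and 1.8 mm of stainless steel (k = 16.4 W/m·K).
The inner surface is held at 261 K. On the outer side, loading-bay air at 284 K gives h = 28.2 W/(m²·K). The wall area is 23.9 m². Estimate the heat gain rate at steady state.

Q ≈ 247 W

Series thermal resistances:
R_aluminium = L/(kA) = 0.0025/(206×23.9) = 5.078×10^-7 K/W
R_cellular glass = L/(kA) = 0.1/(0.0456×23.9) = 0.09176 K/W
R_stainless steel = L/(kA) = 0.0018/(16.4×23.9) = 4.592×10^-6 K/W
R_outer film = 1/(h_o·A) = 1/(28.2×23.9) = 0.001484 K/W
R_total = 0.09325 K/W
Q = ΔT / R_total = 23 / 0.09325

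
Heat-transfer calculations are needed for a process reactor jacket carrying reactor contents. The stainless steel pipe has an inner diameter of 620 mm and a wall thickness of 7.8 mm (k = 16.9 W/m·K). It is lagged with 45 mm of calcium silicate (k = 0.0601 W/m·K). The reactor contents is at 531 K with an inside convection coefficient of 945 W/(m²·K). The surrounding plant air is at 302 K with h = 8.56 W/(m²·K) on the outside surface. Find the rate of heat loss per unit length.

q′ ≈ 569 W/m

Radial resistances (cylindrical: R_cond = ln(r_o/r_i)/(2πkL), R_conv = 1/(h·2πrL)):
R_inner film = 1/(h_i·2πr₁L) = 1/(945×2π×0.31×1) = 5.433×10^-4 K/W
R_stainless steel pipe wall = ln(317.8/310)/(2π×16.9×1) = 2.34×10^-4 K/W
R_calcium silicate = ln(362.8/317.8)/(2π×0.0601×1) = 0.3507 K/W
R_outer film = 1/(h_o·2πr_oL) = 1/(8.56×2π×0.3628×1) = 0.05125 K/W
R_total = 0.4027 K/W
Q = ΔT/R_total = 229/0.4027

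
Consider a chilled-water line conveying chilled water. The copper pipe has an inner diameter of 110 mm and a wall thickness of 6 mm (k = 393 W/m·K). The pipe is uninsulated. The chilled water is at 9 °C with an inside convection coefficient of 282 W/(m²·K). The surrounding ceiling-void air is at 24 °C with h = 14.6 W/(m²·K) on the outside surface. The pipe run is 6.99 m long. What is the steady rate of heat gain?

Q ≈ 555 W

For a radial system each layer contributes R = ln(r_out/r_in)/(2πkL); films add R = 1/(hA).
R_inner film = 1/(h_i·2πr₁L) = 1/(282×2π×0.055×6.99) = 0.001468 K/W
R_copper pipe wall = ln(61/55)/(2π×393×6.99) = 5.999×10^-6 K/W
R_outer film = 1/(h_o·2πr_oL) = 1/(14.6×2π×0.061×6.99) = 0.02557 K/W
R_total = 0.02704 K/W
Q = ΔT/R_total = 15/0.02704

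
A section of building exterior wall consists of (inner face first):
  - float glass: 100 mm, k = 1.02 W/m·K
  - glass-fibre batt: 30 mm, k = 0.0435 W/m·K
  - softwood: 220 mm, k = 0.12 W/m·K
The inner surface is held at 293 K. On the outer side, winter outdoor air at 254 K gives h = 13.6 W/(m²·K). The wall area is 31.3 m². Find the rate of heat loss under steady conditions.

Thermal resistances in series:
R_float glass = L/(kA) = 0.1/(1.02×31.3) = 0.003132 K/W
R_glass-fibre batt = L/(kA) = 0.03/(0.0435×31.3) = 0.02203 K/W
R_softwood = L/(kA) = 0.22/(0.12×31.3) = 0.05857 K/W
R_outer film = 1/(h_o·A) = 1/(13.6×31.3) = 0.002349 K/W
R_total = 0.08609 K/W
Q = ΔT / R_total = 39 / 0.08609

Q ≈ 453 W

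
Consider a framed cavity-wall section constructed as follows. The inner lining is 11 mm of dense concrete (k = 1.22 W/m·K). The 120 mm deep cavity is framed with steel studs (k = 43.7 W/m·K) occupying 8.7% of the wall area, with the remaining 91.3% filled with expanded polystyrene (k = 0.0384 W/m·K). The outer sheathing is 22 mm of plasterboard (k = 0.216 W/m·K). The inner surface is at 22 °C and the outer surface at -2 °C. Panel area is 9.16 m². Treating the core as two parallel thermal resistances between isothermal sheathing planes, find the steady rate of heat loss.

Q ≈ 1550 W

Sheathing layers in series; stud and cavity paths in parallel between them.
R_inner = 0.011/(1.22×9.16) = 9.843×10^-4 K/W
R_stud  = 0.12/(43.7×0.087×9.16) = 0.003446 K/W
R_cav   = 0.12/(0.0384×0.913×9.16) = 0.3737 K/W
1/R_core = 1/R_stud + 1/R_cav → R_core = 0.003414 K/W
R_outer = 0.022/(0.216×9.16) = 0.01112 K/W
R_total = 0.01552 K/W
Q = ΔT/R_total = 24/0.01552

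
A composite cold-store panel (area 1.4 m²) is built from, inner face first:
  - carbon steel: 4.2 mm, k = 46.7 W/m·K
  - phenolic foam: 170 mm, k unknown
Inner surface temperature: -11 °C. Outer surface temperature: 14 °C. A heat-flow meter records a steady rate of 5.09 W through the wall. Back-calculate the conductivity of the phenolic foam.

Using the resistance-network approach (series):
R_carbon steel = L/(kA) = 0.0042/(46.7×1.4) = 6.424×10^-5 K/W
Sum of known resistances R_other = 6.424×10^-5 K/W
Total R = ΔT/Q = 25/5.09 = 4.912 K/W
R_phenolic foam = R_total − R_other = 4.912 K/W
k = L/(R·A) = 0.17/(4.912×1.4)

k ≈ 0.0247 W/(m·K)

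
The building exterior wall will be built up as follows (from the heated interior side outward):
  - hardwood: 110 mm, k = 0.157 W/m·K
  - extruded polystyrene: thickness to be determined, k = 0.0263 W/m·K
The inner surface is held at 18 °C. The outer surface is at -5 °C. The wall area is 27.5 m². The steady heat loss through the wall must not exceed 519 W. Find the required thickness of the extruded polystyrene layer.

L ≈ 13.6 mm

Treating each layer as a thermal resistance in series:
R_hardwood = L/(kA) = 0.11/(0.157×27.5) = 0.02548 K/W
Sum of the known resistances R_other = 0.02548 K/W
Required total resistance R_tot = ΔT/Q_allow = 23/519 = 0.04432 K/W
R_extruded polystyrene = R_tot − R_other = 0.01884 K/W
L = R·k·A = 0.01884×0.0263×27.5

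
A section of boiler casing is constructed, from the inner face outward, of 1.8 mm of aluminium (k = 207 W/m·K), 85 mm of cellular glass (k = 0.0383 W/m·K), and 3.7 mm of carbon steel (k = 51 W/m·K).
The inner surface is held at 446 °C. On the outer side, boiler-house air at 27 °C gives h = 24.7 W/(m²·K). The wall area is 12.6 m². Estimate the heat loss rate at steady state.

Series thermal resistances:
R_aluminium = L/(kA) = 0.0018/(207×12.6) = 6.901×10^-7 K/W
R_cellular glass = L/(kA) = 0.085/(0.0383×12.6) = 0.1761 K/W
R_carbon steel = L/(kA) = 0.0037/(51×12.6) = 5.758×10^-6 K/W
R_outer film = 1/(h_o·A) = 1/(24.7×12.6) = 0.003213 K/W
R_total = 0.1794 K/W
Q = ΔT / R_total = 419 / 0.1794

Q ≈ 2340 W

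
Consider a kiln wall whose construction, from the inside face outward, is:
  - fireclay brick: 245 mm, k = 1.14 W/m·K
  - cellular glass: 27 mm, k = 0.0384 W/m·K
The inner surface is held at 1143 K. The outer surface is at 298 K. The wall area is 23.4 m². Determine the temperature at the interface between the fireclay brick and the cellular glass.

T ≈ 945 K

Series thermal resistances:
R_fireclay brick = L/(kA) = 0.245/(1.14×23.4) = 0.009184 K/W
R_cellular glass = L/(kA) = 0.027/(0.0384×23.4) = 0.03005 K/W
R_total = 0.03923 K/W;  Q = ΔT/R_total = 845/0.03923 = 21540 W
T_interface = T_inner − Q·ΣR(inner→interface) = 1143 − 21500×0.009184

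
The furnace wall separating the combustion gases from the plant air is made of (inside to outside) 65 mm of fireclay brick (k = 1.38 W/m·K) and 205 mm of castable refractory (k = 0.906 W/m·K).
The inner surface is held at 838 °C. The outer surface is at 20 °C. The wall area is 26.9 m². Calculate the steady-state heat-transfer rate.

Treating each layer as a thermal resistance in series:
R_fireclay brick = L/(kA) = 0.065/(1.38×26.9) = 0.001751 K/W
R_castable refractory = L/(kA) = 0.205/(0.906×26.9) = 0.008411 K/W
R_total = 0.01016 K/W
Q = ΔT / R_total = 818 / 0.01016

Q ≈ 80500 W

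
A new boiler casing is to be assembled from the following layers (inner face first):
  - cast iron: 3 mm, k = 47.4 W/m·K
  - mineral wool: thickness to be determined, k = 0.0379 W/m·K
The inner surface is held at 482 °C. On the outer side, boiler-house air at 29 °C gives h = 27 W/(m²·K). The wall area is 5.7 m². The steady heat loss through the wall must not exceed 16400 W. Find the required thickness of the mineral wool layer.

Model the wall as resistances in series:
R_cast iron = L/(kA) = 0.003/(47.4×5.7) = 1.11×10^-5 K/W
R_outer film = 1/(h_o·A) = 1/(27×5.7) = 0.006498 K/W
Sum of the known resistances R_other = 0.006509 K/W
Required total resistance R_tot = ΔT/Q_allow = 453/16400 = 0.02762 K/W
R_mineral wool = R_tot − R_other = 0.02111 K/W
L = R·k·A = 0.02111×0.0379×5.7

L ≈ 4.56 mm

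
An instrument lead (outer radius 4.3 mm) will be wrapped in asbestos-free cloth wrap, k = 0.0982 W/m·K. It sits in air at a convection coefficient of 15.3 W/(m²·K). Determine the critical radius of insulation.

r_cr ≈ 6.42 mm

For a cylinder r_cr = k/h = 0.0982/15.3
r_cr = 6.42 mm; since the bare radius (4.3 mm) is below r_cr, adding a thin layer of insulation will *increase* heat loss.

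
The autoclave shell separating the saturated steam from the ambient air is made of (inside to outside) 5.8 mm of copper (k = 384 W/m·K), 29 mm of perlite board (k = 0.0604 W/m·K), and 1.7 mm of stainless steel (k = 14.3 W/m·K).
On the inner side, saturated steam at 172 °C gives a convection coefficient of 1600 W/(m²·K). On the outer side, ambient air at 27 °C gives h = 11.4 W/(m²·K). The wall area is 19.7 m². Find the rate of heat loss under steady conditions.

Series thermal resistances:
R_inner film = 1/(h_i·A) = 1/(1600×19.7) = 3.173×10^-5 K/W
R_copper = L/(kA) = 0.0058/(384×19.7) = 7.667×10^-7 K/W
R_perlite board = L/(kA) = 0.029/(0.0604×19.7) = 0.02437 K/W
R_stainless steel = L/(kA) = 0.0017/(14.3×19.7) = 6.035×10^-6 K/W
R_outer film = 1/(h_o·A) = 1/(11.4×19.7) = 0.004453 K/W
R_total = 0.02886 K/W
Q = ΔT / R_total = 145 / 0.02886

Q ≈ 5020 W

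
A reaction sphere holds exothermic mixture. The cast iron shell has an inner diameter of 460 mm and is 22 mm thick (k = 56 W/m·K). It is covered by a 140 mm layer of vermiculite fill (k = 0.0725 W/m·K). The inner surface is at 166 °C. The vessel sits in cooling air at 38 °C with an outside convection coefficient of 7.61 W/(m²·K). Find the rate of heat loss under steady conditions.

For a spherical shell R = (1/r₁ − 1/r₂)/(4πk); film R = 1/(h·4πr²). In series:
R_cast iron shell = (1/0.23 − 1/0.252)/(4π×56) = 5.394×10^-4 K/W
R_vermiculite fill = (1/0.252 − 1/0.392)/(4π×0.0725) = 1.556 K/W
R_outer film = 1/(h·4πr_o²) = 1/(7.61×4π×0.392²) = 0.06805 K/W
R_total = 1.624 K/W
Q = ΔT/R_total = 128/1.624

Q ≈ 78.8 W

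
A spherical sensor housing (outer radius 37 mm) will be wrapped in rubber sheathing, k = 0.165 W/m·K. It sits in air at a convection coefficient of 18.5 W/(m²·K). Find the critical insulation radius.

For a sphere r_cr = 2k/h = 2×0.165/18.5
r_cr = 17.8 mm; since the bare radius (37 mm) is above r_cr, any added insulation will reduce heat loss.

r_cr ≈ 17.8 mm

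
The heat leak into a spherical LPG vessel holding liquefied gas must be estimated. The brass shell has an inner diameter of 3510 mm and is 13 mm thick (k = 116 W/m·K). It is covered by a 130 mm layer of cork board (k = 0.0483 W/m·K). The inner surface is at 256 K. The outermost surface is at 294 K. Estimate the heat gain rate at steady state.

Q ≈ 595 W

Each spherical layer contributes R = (1/r_i − 1/r_o)/(4πk):
R_brass shell = (1/1.755 − 1/1.768)/(4π×116) = 2.874×10^-6 K/W
R_cork board = (1/1.768 − 1/1.898)/(4π×0.0483) = 0.06383 K/W
R_total = 0.06383 K/W
Q = ΔT/R_total = 38/0.06383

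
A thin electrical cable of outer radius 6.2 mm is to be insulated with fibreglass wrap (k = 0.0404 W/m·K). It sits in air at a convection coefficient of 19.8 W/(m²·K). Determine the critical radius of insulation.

r_cr ≈ 2.04 mm

For a cylinder r_cr = k/h = 0.0404/19.8
r_cr = 2.04 mm; since the bare radius (6.2 mm) is above r_cr, any added insulation will reduce heat loss.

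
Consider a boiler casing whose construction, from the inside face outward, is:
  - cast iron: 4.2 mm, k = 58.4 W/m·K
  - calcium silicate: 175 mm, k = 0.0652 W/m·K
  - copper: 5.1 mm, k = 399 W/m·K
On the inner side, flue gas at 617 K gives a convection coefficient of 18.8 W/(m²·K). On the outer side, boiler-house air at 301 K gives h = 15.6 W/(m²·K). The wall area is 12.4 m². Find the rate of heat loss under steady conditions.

Thermal resistances in series:
R_inner film = 1/(h_i·A) = 1/(18.8×12.4) = 0.00429 K/W
R_cast iron = L/(kA) = 0.0042/(58.4×12.4) = 5.8×10^-6 K/W
R_calcium silicate = L/(kA) = 0.175/(0.0652×12.4) = 0.2165 K/W
R_copper = L/(kA) = 0.0051/(399×12.4) = 1.031×10^-6 K/W
R_outer film = 1/(h_o·A) = 1/(15.6×12.4) = 0.00517 K/W
R_total = 0.2259 K/W
Q = ΔT / R_total = 316 / 0.2259

Q ≈ 1400 W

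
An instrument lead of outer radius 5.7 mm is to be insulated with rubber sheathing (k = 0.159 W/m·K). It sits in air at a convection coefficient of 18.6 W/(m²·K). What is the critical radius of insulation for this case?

r_cr ≈ 8.55 mm

For a cylinder r_cr = k/h = 0.159/18.6
r_cr = 8.55 mm; since the bare radius (5.7 mm) is below r_cr, adding a thin layer of insulation will *increase* heat loss.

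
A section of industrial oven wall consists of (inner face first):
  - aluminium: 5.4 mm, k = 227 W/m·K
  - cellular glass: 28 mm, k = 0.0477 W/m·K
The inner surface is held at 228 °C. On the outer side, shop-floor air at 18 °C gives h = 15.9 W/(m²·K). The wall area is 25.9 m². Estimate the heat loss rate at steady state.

Q ≈ 8370 W

Series thermal resistances:
R_aluminium = L/(kA) = 0.0054/(227×25.9) = 9.185×10^-7 K/W
R_cellular glass = L/(kA) = 0.028/(0.0477×25.9) = 0.02266 K/W
R_outer film = 1/(h_o·A) = 1/(15.9×25.9) = 0.002428 K/W
R_total = 0.02509 K/W
Q = ΔT / R_total = 210 / 0.02509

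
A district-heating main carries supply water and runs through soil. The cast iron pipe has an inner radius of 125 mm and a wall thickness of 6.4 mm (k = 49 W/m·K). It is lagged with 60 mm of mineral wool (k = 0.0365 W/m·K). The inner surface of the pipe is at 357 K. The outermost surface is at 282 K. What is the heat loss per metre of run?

Radial resistances (cylindrical: R_cond = ln(r_o/r_i)/(2πkL), R_conv = 1/(h·2πrL)):
R_cast iron pipe wall = ln(131.4/125)/(2π×49×1) = 1.622×10^-4 K/W
R_mineral wool = ln(191.4/131.4)/(2π×0.0365×1) = 1.64 K/W
R_total = 1.64 K/W
Q = ΔT/R_total = 75/1.64

q′ ≈ 45.7 W/m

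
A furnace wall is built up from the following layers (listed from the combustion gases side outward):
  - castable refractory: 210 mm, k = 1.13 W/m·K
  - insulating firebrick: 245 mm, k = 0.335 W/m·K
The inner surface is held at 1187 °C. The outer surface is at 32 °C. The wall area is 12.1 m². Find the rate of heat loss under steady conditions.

Q ≈ 15200 W

Thermal resistances in series:
R_castable refractory = L/(kA) = 0.21/(1.13×12.1) = 0.01536 K/W
R_insulating firebrick = L/(kA) = 0.245/(0.335×12.1) = 0.06044 K/W
R_total = 0.0758 K/W
Q = ΔT / R_total = 1155 / 0.0758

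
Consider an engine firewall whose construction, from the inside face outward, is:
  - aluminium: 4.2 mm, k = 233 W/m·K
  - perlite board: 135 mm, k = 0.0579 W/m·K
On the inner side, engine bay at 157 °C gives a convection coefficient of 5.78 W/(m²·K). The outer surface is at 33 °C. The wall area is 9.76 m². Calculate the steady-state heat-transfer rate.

Q ≈ 483 W

Thermal resistances in series:
R_inner film = 1/(h_i·A) = 1/(5.78×9.76) = 0.01773 K/W
R_aluminium = L/(kA) = 0.0042/(233×9.76) = 1.847×10^-6 K/W
R_perlite board = L/(kA) = 0.135/(0.0579×9.76) = 0.2389 K/W
R_total = 0.2566 K/W
Q = ΔT / R_total = 124 / 0.2566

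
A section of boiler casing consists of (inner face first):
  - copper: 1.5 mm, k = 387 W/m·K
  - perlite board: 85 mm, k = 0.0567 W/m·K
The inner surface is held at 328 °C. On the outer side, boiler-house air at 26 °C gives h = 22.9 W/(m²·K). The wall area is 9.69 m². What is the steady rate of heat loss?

Q ≈ 1900 W

Thermal resistances in series:
R_copper = L/(kA) = 0.0015/(387×9.69) = 4×10^-7 K/W
R_perlite board = L/(kA) = 0.085/(0.0567×9.69) = 0.1547 K/W
R_outer film = 1/(h_o·A) = 1/(22.9×9.69) = 0.004507 K/W
R_total = 0.1592 K/W
Q = ΔT / R_total = 302 / 0.1592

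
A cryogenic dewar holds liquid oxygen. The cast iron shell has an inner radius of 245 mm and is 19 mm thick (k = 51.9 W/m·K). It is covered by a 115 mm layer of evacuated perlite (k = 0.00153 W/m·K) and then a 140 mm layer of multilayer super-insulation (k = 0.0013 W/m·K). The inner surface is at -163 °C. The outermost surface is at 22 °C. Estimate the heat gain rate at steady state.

Each spherical layer contributes R = (1/r_i − 1/r_o)/(4πk):
R_cast iron shell = (1/0.245 − 1/0.264)/(4π×51.9) = 4.504×10^-4 K/W
R_evacuated perlite = (1/0.264 − 1/0.379)/(4π×0.00153) = 59.78 K/W
R_multilayer super-insulation = (1/0.379 − 1/0.519)/(4π×0.0013) = 43.57 K/W
R_total = 103.3 K/W
Q = ΔT/R_total = 185/103.3

Q ≈ 1.79 W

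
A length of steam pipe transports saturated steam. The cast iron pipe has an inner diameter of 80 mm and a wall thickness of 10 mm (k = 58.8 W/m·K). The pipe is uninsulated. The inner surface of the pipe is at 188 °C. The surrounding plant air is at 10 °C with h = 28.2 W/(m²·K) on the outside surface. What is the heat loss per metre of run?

q′ ≈ 1570 W/m

Radial resistances (cylindrical: R_cond = ln(r_o/r_i)/(2πkL), R_conv = 1/(h·2πrL)):
R_cast iron pipe wall = ln(50/40)/(2π×58.8×1) = 6.04×10^-4 K/W
R_outer film = 1/(h_o·2πr_oL) = 1/(28.2×2π×0.05×1) = 0.1129 K/W
R_total = 0.1135 K/W
Q = ΔT/R_total = 178/0.1135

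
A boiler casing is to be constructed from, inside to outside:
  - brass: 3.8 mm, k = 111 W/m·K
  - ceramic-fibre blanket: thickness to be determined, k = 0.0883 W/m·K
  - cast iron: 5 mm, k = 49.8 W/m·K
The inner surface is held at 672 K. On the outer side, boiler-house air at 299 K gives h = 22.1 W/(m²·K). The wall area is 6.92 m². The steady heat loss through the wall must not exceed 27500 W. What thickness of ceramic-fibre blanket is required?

Treating each layer as a thermal resistance in series:
R_brass = L/(kA) = 0.0038/(111×6.92) = 4.947×10^-6 K/W
R_cast iron = L/(kA) = 0.005/(49.8×6.92) = 1.451×10^-5 K/W
R_outer film = 1/(h_o·A) = 1/(22.1×6.92) = 0.006539 K/W
Sum of the known resistances R_other = 0.006558 K/W
Required total resistance R_tot = ΔT/Q_allow = 373/27500 = 0.01356 K/W
R_ceramic-fibre blanket = R_tot − R_other = 0.007005 K/W
L = R·k·A = 0.007005×0.0883×6.92

L ≈ 4.28 mm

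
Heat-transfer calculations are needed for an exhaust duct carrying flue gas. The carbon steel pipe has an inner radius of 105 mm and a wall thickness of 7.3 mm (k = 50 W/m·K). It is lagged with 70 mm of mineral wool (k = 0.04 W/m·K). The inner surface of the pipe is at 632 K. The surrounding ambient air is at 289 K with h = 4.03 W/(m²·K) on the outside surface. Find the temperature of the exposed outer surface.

T ≈ 324 K

Per-layer cylindrical resistances, series-summed:
R_carbon steel pipe wall = ln(112.3/105)/(2π×50×1) = 2.139×10^-4 K/W
R_mineral wool = ln(182.3/112.3)/(2π×0.04×1) = 1.928 K/W
R_outer film = 1/(h_o·2πr_oL) = 1/(4.03×2π×0.1823×1) = 0.2166 K/W
R_total = 2.145 K/W
Q = ΔT/R_total = 343/2.145
Q = 160 W/m
T_interface = T_inner − Q·ΣR(inner→interface) = 632 − 160×1.928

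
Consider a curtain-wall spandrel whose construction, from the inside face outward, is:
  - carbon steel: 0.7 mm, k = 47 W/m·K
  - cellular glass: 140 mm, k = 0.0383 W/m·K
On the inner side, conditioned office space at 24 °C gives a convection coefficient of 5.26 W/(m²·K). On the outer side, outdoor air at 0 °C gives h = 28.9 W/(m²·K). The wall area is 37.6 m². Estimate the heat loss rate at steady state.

Q ≈ 233 W

Using the resistance-network approach (series):
R_inner film = 1/(h_i·A) = 1/(5.26×37.6) = 0.005056 K/W
R_carbon steel = L/(kA) = 0.0007/(47×37.6) = 3.961×10^-7 K/W
R_cellular glass = L/(kA) = 0.14/(0.0383×37.6) = 0.09722 K/W
R_outer film = 1/(h_o·A) = 1/(28.9×37.6) = 9.203×10^-4 K/W
R_total = 0.1032 K/W
Q = ΔT / R_total = 24 / 0.1032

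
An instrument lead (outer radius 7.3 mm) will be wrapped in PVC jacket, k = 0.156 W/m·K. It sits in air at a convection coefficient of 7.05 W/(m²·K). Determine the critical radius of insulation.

r_cr ≈ 22.1 mm

For a cylinder r_cr = k/h = 0.156/7.05
r_cr = 22.1 mm; since the bare radius (7.3 mm) is below r_cr, adding a thin layer of insulation will *increase* heat loss.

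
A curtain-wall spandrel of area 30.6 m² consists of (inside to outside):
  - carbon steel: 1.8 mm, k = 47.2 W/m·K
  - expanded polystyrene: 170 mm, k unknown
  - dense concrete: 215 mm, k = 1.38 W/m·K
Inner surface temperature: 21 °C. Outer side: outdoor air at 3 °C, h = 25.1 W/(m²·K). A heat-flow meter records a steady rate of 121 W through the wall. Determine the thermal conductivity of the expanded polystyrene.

Model the wall as resistances in series:
R_carbon steel = L/(kA) = 0.0018/(47.2×30.6) = 1.246×10^-6 K/W
R_dense concrete = L/(kA) = 0.215/(1.38×30.6) = 0.005091 K/W
R_outer film = 1/(h_o·A) = 1/(25.1×30.6) = 0.001302 K/W
Sum of known resistances R_other = 0.006395 K/W
Total R = ΔT/Q = 18/121 = 0.1488 K/W
R_expanded polystyrene = R_total − R_other = 0.1424 K/W
k = L/(R·A) = 0.17/(0.1424×30.6)

k ≈ 0.039 W/(m·K)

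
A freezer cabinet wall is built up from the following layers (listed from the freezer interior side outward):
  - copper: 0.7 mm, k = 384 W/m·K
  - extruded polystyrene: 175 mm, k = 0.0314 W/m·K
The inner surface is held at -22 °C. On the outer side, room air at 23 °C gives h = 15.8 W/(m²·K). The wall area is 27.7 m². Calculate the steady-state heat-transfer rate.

Q ≈ 221 W

Thermal resistances in series:
R_copper = L/(kA) = 0.0007/(384×27.7) = 6.581×10^-8 K/W
R_extruded polystyrene = L/(kA) = 0.175/(0.0314×27.7) = 0.2012 K/W
R_outer film = 1/(h_o·A) = 1/(15.8×27.7) = 0.002285 K/W
R_total = 0.2035 K/W
Q = ΔT / R_total = 45 / 0.2035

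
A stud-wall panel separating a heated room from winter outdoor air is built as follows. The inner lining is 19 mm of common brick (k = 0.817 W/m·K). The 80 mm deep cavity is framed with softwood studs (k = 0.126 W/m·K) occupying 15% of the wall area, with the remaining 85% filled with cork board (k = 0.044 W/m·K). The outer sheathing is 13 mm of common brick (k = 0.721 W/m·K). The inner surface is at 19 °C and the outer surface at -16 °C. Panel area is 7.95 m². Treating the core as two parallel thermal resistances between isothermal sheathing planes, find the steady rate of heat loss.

Q ≈ 190 W

Sheathing layers in series; stud and cavity paths in parallel between them.
R_inner = 0.019/(0.817×7.95) = 0.002925 K/W
R_stud  = 0.08/(0.126×0.15×7.95) = 0.5324 K/W
R_cav   = 0.08/(0.044×0.85×7.95) = 0.2691 K/W
1/R_core = 1/R_stud + 1/R_cav → R_core = 0.1787 K/W
R_outer = 0.013/(0.721×7.95) = 0.002268 K/W
R_total = 0.1839 K/W
Q = ΔT/R_total = 35/0.1839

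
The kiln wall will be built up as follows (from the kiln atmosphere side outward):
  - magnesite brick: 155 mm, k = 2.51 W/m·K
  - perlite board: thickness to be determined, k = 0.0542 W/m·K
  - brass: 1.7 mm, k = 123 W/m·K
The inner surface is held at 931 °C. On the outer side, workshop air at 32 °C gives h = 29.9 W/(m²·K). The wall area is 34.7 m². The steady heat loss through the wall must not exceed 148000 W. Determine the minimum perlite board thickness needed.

Series thermal resistances:
R_magnesite brick = L/(kA) = 0.155/(2.51×34.7) = 0.00178 K/W
R_brass = L/(kA) = 0.0017/(123×34.7) = 3.983×10^-7 K/W
R_outer film = 1/(h_o·A) = 1/(29.9×34.7) = 9.638×10^-4 K/W
Sum of the known resistances R_other = 0.002744 K/W
Required total resistance R_tot = ΔT/Q_allow = 899/148000 = 0.006074 K/W
R_perlite board = R_tot − R_other = 0.00333 K/W
L = R·k·A = 0.00333×0.0542×34.7

L ≈ 6.26 mm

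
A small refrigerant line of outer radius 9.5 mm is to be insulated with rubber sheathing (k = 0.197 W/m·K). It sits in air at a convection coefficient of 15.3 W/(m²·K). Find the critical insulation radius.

For a cylinder r_cr = k/h = 0.197/15.3
r_cr = 12.9 mm; since the bare radius (9.5 mm) is below r_cr, adding a thin layer of insulation will *increase* heat loss.

r_cr ≈ 12.9 mm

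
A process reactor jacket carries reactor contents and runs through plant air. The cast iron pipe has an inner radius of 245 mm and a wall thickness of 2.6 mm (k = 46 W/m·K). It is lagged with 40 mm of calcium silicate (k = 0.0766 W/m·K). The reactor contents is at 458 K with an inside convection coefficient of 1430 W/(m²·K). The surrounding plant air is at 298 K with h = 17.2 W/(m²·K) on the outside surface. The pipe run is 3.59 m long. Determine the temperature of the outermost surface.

T ≈ 313 K

For a radial system each layer contributes R = ln(r_out/r_in)/(2πkL); films add R = 1/(hA).
R_inner film = 1/(h_i·2πr₁L) = 1/(1430×2π×0.245×3.59) = 1.265×10^-4 K/W
R_cast iron pipe wall = ln(247.6/245)/(2π×46×3.59) = 1.017×10^-5 K/W
R_calcium silicate = ln(287.6/247.6)/(2π×0.0766×3.59) = 0.08667 K/W
R_outer film = 1/(h_o·2πr_oL) = 1/(17.2×2π×0.2876×3.59) = 0.008962 K/W
R_total = 0.09577 K/W
Q = ΔT/R_total = 160/0.09577
Q = 1670 W
T_interface = T_inner − Q·ΣR(inner→interface) = 458 − 1670×0.08681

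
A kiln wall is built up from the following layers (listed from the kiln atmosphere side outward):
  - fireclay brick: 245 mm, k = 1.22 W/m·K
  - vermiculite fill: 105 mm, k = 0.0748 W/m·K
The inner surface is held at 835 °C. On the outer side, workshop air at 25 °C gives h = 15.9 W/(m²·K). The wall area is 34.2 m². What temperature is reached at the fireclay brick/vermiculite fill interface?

T ≈ 737 °C

Using the resistance-network approach (series):
R_fireclay brick = L/(kA) = 0.245/(1.22×34.2) = 0.005872 K/W
R_vermiculite fill = L/(kA) = 0.105/(0.0748×34.2) = 0.04105 K/W
R_outer film = 1/(h_o·A) = 1/(15.9×34.2) = 0.001839 K/W
R_total = 0.04876 K/W;  Q = ΔT/R_total = 810/0.04876 = 16610 W
T_interface = T_inner − Q·ΣR(inner→interface) = 835 − 16600×0.005872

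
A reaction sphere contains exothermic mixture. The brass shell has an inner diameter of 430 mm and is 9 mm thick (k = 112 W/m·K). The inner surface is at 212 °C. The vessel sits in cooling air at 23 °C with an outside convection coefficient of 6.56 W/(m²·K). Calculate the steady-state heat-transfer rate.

Q ≈ 781 W

Each spherical layer contributes R = (1/r_i − 1/r_o)/(4πk):
R_brass shell = (1/0.215 − 1/0.224)/(4π×112) = 1.328×10^-4 K/W
R_outer film = 1/(h·4πr_o²) = 1/(6.56×4π×0.224²) = 0.2418 K/W
R_total = 0.2419 K/W
Q = ΔT/R_total = 189/0.2419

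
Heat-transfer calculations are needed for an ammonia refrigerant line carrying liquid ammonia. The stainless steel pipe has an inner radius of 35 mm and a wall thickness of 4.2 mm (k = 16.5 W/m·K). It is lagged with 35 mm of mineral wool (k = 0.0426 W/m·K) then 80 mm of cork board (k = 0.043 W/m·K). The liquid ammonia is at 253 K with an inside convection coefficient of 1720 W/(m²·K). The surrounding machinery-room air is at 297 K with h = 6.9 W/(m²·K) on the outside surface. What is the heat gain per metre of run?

Per-layer cylindrical resistances, series-summed:
R_inner film = 1/(h_i·2πr₁L) = 1/(1720×2π×0.035×1) = 0.002644 K/W
R_stainless steel pipe wall = ln(39.2/35)/(2π×16.5×1) = 0.001093 K/W
R_mineral wool = ln(74.2/39.2)/(2π×0.0426×1) = 2.384 K/W
R_cork board = ln(154.2/74.2)/(2π×0.043×1) = 2.707 K/W
R_outer film = 1/(h_o·2πr_oL) = 1/(6.9×2π×0.1542×1) = 0.1496 K/W
R_total = 5.245 K/W
Q = ΔT/R_total = 44/5.245

q′ ≈ 8.39 W/m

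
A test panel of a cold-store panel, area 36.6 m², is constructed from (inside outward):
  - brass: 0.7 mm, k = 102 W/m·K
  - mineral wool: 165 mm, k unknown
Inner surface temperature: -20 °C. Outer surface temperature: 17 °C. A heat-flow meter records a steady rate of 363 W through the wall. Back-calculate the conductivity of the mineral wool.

Using the resistance-network approach (series):
R_brass = L/(kA) = 0.0007/(102×36.6) = 1.875×10^-7 K/W
Sum of known resistances R_other = 1.875×10^-7 K/W
Total R = ΔT/Q = 37/363 = 0.1019 K/W
R_mineral wool = R_total − R_other = 0.1019 K/W
k = L/(R·A) = 0.165/(0.1019×36.6)

k ≈ 0.0442 W/(m·K)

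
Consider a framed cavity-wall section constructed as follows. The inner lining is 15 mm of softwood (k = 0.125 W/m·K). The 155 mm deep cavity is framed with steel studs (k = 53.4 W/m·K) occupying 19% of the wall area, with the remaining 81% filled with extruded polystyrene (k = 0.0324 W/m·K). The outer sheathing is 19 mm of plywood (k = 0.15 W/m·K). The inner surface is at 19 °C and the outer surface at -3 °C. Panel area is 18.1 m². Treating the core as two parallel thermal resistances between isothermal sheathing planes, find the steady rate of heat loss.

Q ≈ 1520 W

Sheathing layers in series; stud and cavity paths in parallel between them.
R_inner = 0.015/(0.125×18.1) = 0.00663 K/W
R_stud  = 0.155/(53.4×0.19×18.1) = 8.44×10^-4 K/W
R_cav   = 0.155/(0.0324×0.81×18.1) = 0.3263 K/W
1/R_core = 1/R_stud + 1/R_cav → R_core = 8.419×10^-4 K/W
R_outer = 0.019/(0.15×18.1) = 0.006998 K/W
R_total = 0.01447 K/W
Q = ΔT/R_total = 22/0.01447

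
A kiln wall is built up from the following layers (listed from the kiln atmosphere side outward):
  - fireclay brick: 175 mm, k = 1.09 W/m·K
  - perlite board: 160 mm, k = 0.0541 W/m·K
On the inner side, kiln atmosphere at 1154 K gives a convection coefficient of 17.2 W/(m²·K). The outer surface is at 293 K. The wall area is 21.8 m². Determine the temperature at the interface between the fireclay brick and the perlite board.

T ≈ 1090 K

Treating each layer as a thermal resistance in series:
R_inner film = 1/(h_i·A) = 1/(17.2×21.8) = 0.002667 K/W
R_fireclay brick = L/(kA) = 0.175/(1.09×21.8) = 0.007365 K/W
R_perlite board = L/(kA) = 0.16/(0.0541×21.8) = 0.1357 K/W
R_total = 0.1457 K/W;  Q = ΔT/R_total = 861/0.1457 = 5910 W
T_interface = T_inner − Q·ΣR(inner→interface) = 1154 − 5910×0.01003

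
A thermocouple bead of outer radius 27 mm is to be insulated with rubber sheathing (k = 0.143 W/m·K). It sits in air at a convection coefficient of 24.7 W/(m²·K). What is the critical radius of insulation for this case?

For a sphere r_cr = 2k/h = 2×0.143/24.7
r_cr = 11.6 mm; since the bare radius (27 mm) is above r_cr, any added insulation will reduce heat loss.

r_cr ≈ 11.6 mm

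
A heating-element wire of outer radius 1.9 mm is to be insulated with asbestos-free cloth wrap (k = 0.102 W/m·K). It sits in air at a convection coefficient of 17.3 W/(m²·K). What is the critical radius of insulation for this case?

For a cylinder r_cr = k/h = 0.102/17.3
r_cr = 5.9 mm; since the bare radius (1.9 mm) is below r_cr, adding a thin layer of insulation will *increase* heat loss.

r_cr ≈ 5.9 mm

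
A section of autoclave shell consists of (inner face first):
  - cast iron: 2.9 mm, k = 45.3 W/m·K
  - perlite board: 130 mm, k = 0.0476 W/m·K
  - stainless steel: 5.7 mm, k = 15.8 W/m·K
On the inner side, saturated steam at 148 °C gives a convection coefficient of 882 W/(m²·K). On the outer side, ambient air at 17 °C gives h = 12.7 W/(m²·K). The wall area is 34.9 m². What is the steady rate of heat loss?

Q ≈ 1630 W

Series thermal resistances:
R_inner film = 1/(h_i·A) = 1/(882×34.9) = 3.249×10^-5 K/W
R_cast iron = L/(kA) = 0.0029/(45.3×34.9) = 1.834×10^-6 K/W
R_perlite board = L/(kA) = 0.13/(0.0476×34.9) = 0.07825 K/W
R_stainless steel = L/(kA) = 0.0057/(15.8×34.9) = 1.034×10^-5 K/W
R_outer film = 1/(h_o·A) = 1/(12.7×34.9) = 0.002256 K/W
R_total = 0.08056 K/W
Q = ΔT / R_total = 131 / 0.08056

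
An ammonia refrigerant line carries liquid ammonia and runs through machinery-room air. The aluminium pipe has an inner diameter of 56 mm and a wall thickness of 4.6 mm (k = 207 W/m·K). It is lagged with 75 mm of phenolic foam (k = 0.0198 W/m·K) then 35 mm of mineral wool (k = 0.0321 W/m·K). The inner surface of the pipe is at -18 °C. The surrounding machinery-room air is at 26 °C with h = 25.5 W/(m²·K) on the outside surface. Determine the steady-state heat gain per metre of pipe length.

q′ ≈ 3.99 W/m

Per-layer cylindrical resistances, series-summed:
R_aluminium pipe wall = ln(32.6/28)/(2π×207×1) = 1.17×10^-4 K/W
R_phenolic foam = ln(107.6/32.6)/(2π×0.0198×1) = 9.598 K/W
R_mineral wool = ln(142.6/107.6)/(2π×0.0321×1) = 1.396 K/W
R_outer film = 1/(h_o·2πr_oL) = 1/(25.5×2π×0.1426×1) = 0.04377 K/W
R_total = 11.04 K/W
Q = ΔT/R_total = 44/11.04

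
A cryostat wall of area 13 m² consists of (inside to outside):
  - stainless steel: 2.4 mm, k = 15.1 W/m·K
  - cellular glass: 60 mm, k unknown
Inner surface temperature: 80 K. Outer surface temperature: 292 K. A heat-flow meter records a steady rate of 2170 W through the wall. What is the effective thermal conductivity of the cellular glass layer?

Using the resistance-network approach (series):
R_stainless steel = L/(kA) = 0.0024/(15.1×13) = 1.223×10^-5 K/W
Sum of known resistances R_other = 1.223×10^-5 K/W
Total R = ΔT/Q = 212/2170 = 0.0977 K/W
R_cellular glass = R_total − R_other = 0.09768 K/W
k = L/(R·A) = 0.06/(0.09768×13)

k ≈ 0.0472 W/(m·K)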